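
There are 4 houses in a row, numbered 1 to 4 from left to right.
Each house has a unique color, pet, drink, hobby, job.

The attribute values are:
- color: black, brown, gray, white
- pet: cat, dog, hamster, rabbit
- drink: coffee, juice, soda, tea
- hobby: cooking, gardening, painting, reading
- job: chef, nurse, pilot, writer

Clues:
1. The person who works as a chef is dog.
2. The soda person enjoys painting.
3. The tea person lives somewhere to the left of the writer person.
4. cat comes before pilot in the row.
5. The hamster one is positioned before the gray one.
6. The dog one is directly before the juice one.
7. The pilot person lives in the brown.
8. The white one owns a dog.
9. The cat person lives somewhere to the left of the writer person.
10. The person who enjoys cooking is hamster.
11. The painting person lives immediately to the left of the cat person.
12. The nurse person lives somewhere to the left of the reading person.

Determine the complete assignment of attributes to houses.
Solution:

House | Color | Pet | Drink | Hobby | Job
-----------------------------------------
  1   | white | dog | soda | painting | chef
  2   | black | cat | juice | gardening | nurse
  3   | brown | hamster | tea | cooking | pilot
  4   | gray | rabbit | coffee | reading | writer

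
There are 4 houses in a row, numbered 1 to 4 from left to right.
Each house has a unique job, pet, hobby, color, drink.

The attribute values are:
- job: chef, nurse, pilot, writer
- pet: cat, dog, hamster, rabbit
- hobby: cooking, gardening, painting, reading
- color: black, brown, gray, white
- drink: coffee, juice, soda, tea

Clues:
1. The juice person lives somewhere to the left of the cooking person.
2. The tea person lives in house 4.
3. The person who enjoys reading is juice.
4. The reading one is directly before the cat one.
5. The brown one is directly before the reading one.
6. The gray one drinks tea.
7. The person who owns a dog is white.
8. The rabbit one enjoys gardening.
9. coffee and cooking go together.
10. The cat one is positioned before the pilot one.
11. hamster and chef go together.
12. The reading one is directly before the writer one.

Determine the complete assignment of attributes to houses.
Solution:

House | Job | Pet | Hobby | Color | Drink
-----------------------------------------
  1   | chef | hamster | painting | brown | soda
  2   | nurse | dog | reading | white | juice
  3   | writer | cat | cooking | black | coffee
  4   | pilot | rabbit | gardening | gray | tea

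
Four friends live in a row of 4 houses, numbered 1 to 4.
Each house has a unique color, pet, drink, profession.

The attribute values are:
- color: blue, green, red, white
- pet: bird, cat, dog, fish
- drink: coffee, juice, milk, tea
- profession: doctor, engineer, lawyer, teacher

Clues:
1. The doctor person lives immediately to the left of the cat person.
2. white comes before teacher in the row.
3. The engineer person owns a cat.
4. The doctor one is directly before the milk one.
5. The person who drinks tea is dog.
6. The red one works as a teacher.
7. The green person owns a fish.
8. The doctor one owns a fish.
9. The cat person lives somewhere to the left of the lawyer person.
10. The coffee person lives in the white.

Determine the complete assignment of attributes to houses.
Solution:

House | Color | Pet | Drink | Profession
----------------------------------------
  1   | green | fish | juice | doctor
  2   | blue | cat | milk | engineer
  3   | white | bird | coffee | lawyer
  4   | red | dog | tea | teacher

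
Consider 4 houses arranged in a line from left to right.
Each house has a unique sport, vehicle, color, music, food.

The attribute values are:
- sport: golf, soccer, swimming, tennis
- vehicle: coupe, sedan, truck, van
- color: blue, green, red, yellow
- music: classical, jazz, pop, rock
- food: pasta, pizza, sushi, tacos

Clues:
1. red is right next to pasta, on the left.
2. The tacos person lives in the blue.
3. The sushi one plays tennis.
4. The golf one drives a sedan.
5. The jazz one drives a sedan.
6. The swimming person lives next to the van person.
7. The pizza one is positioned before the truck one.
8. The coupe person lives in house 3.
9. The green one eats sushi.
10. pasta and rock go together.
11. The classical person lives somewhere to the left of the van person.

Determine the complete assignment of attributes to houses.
Solution:

House | Sport | Vehicle | Color | Music | Food
----------------------------------------------
  1   | golf | sedan | red | jazz | pizza
  2   | soccer | truck | yellow | rock | pasta
  3   | swimming | coupe | blue | classical | tacos
  4   | tennis | van | green | pop | sushi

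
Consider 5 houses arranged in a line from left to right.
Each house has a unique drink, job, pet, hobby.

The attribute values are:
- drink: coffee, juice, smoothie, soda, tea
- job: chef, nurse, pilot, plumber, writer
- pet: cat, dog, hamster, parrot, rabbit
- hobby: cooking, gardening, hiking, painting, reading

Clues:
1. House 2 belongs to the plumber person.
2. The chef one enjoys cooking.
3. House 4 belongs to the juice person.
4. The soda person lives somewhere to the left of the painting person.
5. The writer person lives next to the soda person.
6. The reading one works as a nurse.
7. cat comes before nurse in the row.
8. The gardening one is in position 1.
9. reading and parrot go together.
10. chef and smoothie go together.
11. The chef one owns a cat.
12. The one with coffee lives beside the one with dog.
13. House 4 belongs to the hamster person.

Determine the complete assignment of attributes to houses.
Solution:

House | Drink | Job | Pet | Hobby
---------------------------------
  1   | coffee | writer | rabbit | gardening
  2   | soda | plumber | dog | hiking
  3   | smoothie | chef | cat | cooking
  4   | juice | pilot | hamster | painting
  5   | tea | nurse | parrot | reading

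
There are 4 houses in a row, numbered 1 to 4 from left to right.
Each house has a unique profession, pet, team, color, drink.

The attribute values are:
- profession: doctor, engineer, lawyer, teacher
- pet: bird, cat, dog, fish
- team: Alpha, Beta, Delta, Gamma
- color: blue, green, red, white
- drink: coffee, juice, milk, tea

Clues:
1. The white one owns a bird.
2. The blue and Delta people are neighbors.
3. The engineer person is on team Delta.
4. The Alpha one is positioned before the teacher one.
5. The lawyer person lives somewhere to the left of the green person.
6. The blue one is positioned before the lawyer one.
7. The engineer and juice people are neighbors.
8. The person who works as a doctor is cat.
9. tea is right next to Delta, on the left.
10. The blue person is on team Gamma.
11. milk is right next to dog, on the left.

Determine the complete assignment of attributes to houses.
Solution:

House | Profession | Pet | Team | Color | Drink
-----------------------------------------------
  1   | doctor | cat | Gamma | blue | tea
  2   | engineer | bird | Delta | white | milk
  3   | lawyer | dog | Alpha | red | juice
  4   | teacher | fish | Beta | green | coffee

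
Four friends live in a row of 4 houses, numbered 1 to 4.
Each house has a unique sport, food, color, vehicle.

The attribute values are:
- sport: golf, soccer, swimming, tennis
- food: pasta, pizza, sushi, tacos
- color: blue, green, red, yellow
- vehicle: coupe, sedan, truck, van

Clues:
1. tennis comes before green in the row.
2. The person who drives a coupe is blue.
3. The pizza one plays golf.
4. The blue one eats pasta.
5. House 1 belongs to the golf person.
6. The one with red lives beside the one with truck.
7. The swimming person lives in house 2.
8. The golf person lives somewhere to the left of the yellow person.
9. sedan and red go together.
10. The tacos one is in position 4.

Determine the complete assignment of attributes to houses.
Solution:

House | Sport | Food | Color | Vehicle
--------------------------------------
  1   | golf | pizza | red | sedan
  2   | swimming | sushi | yellow | truck
  3   | tennis | pasta | blue | coupe
  4   | soccer | tacos | green | van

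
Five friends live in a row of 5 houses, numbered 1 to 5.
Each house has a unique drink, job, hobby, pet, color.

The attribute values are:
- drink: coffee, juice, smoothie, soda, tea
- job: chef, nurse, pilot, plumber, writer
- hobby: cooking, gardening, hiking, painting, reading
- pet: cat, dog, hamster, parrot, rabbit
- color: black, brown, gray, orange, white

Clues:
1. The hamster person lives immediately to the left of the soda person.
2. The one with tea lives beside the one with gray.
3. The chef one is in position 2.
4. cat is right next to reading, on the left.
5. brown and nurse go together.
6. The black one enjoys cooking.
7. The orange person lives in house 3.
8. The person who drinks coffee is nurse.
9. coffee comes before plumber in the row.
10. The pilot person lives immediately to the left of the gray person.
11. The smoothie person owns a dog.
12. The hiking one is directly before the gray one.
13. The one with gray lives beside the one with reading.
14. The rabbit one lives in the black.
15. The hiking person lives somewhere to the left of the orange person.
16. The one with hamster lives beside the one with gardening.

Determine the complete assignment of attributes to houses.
Solution:

House | Drink | Job | Hobby | Pet | Color
-----------------------------------------
  1   | tea | pilot | hiking | hamster | white
  2   | soda | chef | gardening | cat | gray
  3   | smoothie | writer | reading | dog | orange
  4   | coffee | nurse | painting | parrot | brown
  5   | juice | plumber | cooking | rabbit | black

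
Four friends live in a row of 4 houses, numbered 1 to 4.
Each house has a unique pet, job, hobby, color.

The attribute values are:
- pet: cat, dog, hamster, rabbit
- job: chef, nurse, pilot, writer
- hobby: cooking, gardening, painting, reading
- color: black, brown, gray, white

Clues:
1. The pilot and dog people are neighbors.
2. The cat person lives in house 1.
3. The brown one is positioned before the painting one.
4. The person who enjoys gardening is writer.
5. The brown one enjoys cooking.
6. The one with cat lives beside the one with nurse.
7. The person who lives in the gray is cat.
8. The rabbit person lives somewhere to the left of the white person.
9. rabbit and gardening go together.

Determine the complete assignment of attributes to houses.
Solution:

House | Pet | Job | Hobby | Color
---------------------------------
  1   | cat | pilot | reading | gray
  2   | dog | nurse | cooking | brown
  3   | rabbit | writer | gardening | black
  4   | hamster | chef | painting | white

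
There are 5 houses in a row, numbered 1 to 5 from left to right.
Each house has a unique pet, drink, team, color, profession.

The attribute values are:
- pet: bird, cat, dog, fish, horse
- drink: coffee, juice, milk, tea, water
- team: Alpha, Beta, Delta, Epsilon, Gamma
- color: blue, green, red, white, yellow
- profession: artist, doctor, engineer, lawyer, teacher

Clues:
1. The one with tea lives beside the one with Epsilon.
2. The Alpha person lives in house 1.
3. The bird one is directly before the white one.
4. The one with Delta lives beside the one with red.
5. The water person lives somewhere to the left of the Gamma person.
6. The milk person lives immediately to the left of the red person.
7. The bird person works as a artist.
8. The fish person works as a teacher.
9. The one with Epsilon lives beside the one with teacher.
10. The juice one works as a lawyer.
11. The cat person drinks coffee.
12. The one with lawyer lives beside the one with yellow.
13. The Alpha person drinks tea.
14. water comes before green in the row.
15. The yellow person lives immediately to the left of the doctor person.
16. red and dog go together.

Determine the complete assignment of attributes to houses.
Solution:

House | Pet | Drink | Team | Color | Profession
-----------------------------------------------
  1   | bird | tea | Alpha | blue | artist
  2   | horse | juice | Epsilon | white | lawyer
  3   | fish | milk | Delta | yellow | teacher
  4   | dog | water | Beta | red | doctor
  5   | cat | coffee | Gamma | green | engineer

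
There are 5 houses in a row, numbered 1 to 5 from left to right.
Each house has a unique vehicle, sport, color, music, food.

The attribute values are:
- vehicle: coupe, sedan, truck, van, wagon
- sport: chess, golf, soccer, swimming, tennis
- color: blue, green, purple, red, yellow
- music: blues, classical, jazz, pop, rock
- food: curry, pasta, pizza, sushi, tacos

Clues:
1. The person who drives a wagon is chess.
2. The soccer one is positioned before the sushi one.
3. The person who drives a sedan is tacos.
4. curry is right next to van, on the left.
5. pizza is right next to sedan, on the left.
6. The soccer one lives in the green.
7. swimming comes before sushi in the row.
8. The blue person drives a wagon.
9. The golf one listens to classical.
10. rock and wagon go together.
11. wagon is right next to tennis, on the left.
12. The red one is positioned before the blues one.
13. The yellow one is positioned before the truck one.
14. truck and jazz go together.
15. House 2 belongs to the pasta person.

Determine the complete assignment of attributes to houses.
Solution:

House | Vehicle | Sport | Color | Music | Food
----------------------------------------------
  1   | wagon | chess | blue | rock | curry
  2   | van | tennis | yellow | pop | pasta
  3   | truck | swimming | red | jazz | pizza
  4   | sedan | soccer | green | blues | tacos
  5   | coupe | golf | purple | classical | sushi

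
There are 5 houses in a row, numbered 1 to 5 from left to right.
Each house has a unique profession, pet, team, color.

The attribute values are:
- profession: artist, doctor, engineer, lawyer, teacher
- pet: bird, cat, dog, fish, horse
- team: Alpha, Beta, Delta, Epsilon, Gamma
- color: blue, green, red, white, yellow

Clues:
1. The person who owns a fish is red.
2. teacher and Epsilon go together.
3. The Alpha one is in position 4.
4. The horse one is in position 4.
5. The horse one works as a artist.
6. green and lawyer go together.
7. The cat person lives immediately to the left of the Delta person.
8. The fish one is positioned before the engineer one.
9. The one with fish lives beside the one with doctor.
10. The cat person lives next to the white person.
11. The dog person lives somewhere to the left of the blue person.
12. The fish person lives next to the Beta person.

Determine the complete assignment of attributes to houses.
Solution:

House | Profession | Pet | Team | Color
---------------------------------------
  1   | teacher | fish | Epsilon | red
  2   | doctor | cat | Beta | yellow
  3   | engineer | dog | Delta | white
  4   | artist | horse | Alpha | blue
  5   | lawyer | bird | Gamma | green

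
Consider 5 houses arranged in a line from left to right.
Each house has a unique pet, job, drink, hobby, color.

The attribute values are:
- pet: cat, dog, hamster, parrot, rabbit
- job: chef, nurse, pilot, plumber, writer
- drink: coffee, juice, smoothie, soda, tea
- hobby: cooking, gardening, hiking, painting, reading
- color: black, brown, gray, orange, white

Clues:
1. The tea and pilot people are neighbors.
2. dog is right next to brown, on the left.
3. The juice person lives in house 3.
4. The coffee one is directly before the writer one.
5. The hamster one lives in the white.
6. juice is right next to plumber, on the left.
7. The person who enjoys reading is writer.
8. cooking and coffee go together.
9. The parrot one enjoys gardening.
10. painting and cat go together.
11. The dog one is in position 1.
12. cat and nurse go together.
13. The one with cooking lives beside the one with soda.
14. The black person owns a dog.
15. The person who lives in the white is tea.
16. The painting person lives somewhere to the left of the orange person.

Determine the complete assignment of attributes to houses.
Solution:

House | Pet | Job | Drink | Hobby | Color
-----------------------------------------
  1   | dog | chef | coffee | cooking | black
  2   | rabbit | writer | soda | reading | brown
  3   | cat | nurse | juice | painting | gray
  4   | hamster | plumber | tea | hiking | white
  5   | parrot | pilot | smoothie | gardening | orange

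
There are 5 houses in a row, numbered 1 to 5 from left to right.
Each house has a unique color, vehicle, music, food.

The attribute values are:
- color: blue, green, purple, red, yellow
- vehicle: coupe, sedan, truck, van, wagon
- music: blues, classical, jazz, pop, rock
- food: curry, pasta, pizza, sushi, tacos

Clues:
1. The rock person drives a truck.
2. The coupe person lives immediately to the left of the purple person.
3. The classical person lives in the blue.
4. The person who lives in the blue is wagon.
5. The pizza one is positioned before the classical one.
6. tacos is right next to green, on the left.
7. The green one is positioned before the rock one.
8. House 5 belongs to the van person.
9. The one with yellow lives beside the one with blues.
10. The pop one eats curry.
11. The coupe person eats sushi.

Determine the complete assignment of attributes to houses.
Solution:

House | Color | Vehicle | Music | Food
--------------------------------------
  1   | yellow | sedan | jazz | tacos
  2   | green | coupe | blues | sushi
  3   | purple | truck | rock | pizza
  4   | blue | wagon | classical | pasta
  5   | red | van | pop | curry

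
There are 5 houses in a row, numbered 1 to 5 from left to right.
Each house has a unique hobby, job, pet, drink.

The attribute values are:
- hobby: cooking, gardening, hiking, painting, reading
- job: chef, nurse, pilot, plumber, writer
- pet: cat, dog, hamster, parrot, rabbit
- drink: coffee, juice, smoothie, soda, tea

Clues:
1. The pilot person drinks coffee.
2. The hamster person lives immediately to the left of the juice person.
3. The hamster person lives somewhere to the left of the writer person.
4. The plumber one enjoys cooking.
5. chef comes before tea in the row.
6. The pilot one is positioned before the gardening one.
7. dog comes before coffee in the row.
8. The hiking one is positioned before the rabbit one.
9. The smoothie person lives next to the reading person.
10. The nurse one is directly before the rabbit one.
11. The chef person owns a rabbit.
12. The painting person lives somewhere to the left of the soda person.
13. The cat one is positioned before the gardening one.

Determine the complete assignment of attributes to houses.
Solution:

House | Hobby | Job | Pet | Drink
---------------------------------
  1   | hiking | nurse | hamster | smoothie
  2   | reading | chef | rabbit | juice
  3   | cooking | plumber | dog | tea
  4   | painting | pilot | cat | coffee
  5   | gardening | writer | parrot | soda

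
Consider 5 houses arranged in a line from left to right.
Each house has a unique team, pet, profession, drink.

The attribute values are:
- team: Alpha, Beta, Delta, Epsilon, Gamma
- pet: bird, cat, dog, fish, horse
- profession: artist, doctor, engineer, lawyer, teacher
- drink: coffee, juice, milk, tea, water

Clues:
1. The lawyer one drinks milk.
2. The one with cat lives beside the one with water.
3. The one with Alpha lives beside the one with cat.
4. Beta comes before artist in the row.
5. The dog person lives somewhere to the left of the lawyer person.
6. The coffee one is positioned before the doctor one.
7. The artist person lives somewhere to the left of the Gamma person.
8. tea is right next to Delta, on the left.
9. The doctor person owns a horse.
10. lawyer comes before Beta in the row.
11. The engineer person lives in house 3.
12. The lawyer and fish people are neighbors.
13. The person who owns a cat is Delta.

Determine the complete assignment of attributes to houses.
Solution:

House | Team | Pet | Profession | Drink
---------------------------------------
  1   | Alpha | dog | teacher | tea
  2   | Delta | cat | lawyer | milk
  3   | Beta | fish | engineer | water
  4   | Epsilon | bird | artist | coffee
  5   | Gamma | horse | doctor | juice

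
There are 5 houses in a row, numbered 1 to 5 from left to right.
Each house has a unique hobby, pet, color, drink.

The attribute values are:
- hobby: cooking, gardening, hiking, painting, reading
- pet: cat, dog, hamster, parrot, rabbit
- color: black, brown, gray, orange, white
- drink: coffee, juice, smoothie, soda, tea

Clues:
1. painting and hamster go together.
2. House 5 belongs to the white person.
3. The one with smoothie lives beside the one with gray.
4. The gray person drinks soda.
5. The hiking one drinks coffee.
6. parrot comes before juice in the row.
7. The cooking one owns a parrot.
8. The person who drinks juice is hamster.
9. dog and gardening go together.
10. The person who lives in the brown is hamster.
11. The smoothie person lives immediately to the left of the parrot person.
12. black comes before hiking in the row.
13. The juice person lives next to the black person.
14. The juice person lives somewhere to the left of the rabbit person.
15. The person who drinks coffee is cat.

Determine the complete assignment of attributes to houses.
Solution:

House | Hobby | Pet | Color | Drink
-----------------------------------
  1   | gardening | dog | orange | smoothie
  2   | cooking | parrot | gray | soda
  3   | painting | hamster | brown | juice
  4   | reading | rabbit | black | tea
  5   | hiking | cat | white | coffee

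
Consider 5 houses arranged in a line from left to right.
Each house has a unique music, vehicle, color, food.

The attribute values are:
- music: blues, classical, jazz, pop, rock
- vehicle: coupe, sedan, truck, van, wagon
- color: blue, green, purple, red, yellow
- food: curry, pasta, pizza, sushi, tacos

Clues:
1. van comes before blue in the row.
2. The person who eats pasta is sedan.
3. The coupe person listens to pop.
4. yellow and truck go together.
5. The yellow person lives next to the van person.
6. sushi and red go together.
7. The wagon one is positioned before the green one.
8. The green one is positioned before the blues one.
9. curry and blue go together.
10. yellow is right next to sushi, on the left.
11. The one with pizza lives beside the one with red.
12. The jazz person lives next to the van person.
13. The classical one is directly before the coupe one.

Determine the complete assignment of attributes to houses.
Solution:

House | Music | Vehicle | Color | Food
--------------------------------------
  1   | jazz | truck | yellow | pizza
  2   | rock | van | red | sushi
  3   | classical | wagon | blue | curry
  4   | pop | coupe | green | tacos
  5   | blues | sedan | purple | pasta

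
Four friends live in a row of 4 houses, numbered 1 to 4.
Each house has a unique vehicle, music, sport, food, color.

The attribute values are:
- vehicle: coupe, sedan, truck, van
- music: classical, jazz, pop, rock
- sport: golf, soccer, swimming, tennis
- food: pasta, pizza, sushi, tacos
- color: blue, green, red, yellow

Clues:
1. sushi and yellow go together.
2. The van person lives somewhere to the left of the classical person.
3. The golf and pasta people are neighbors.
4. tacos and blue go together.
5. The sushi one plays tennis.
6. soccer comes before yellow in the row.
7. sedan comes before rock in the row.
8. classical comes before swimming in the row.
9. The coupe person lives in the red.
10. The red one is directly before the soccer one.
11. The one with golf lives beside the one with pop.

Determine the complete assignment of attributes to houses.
Solution:

House | Vehicle | Music | Sport | Food | Color
----------------------------------------------
  1   | coupe | jazz | golf | pizza | red
  2   | van | pop | soccer | pasta | green
  3   | sedan | classical | tennis | sushi | yellow
  4   | truck | rock | swimming | tacos | blue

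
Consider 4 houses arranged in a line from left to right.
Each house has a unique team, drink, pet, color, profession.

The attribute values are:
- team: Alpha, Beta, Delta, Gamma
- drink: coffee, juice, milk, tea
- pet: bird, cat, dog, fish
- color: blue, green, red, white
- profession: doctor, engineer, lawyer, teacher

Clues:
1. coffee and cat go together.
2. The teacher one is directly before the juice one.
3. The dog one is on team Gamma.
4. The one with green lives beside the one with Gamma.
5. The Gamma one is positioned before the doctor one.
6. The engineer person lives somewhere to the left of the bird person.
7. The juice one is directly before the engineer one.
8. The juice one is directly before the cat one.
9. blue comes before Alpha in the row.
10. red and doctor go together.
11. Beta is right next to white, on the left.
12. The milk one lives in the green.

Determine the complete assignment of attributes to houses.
Solution:

House | Team | Drink | Pet | Color | Profession
-----------------------------------------------
  1   | Beta | milk | fish | green | teacher
  2   | Gamma | juice | dog | white | lawyer
  3   | Delta | coffee | cat | blue | engineer
  4   | Alpha | tea | bird | red | doctor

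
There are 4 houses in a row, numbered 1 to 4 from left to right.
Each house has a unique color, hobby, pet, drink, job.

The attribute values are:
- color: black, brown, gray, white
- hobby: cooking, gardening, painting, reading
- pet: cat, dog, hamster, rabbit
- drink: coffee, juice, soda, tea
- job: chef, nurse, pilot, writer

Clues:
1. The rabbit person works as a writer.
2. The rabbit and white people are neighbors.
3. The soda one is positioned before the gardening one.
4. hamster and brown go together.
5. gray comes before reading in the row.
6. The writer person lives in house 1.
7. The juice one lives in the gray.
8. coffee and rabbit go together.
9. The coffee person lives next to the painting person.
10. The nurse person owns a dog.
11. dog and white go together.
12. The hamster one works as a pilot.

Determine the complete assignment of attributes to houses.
Solution:

House | Color | Hobby | Pet | Drink | Job
-----------------------------------------
  1   | black | cooking | rabbit | coffee | writer
  2   | white | painting | dog | soda | nurse
  3   | gray | gardening | cat | juice | chef
  4   | brown | reading | hamster | tea | pilot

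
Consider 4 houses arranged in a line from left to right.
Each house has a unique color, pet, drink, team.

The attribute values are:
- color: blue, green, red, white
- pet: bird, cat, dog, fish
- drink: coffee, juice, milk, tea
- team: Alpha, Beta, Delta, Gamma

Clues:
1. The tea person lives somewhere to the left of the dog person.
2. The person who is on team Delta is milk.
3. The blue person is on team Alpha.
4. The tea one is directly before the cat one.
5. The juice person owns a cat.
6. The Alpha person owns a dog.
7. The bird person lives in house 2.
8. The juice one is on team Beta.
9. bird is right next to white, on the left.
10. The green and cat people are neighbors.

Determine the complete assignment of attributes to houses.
Solution:

House | Color | Pet | Drink | Team
----------------------------------
  1   | red | fish | milk | Delta
  2   | green | bird | tea | Gamma
  3   | white | cat | juice | Beta
  4   | blue | dog | coffee | Alpha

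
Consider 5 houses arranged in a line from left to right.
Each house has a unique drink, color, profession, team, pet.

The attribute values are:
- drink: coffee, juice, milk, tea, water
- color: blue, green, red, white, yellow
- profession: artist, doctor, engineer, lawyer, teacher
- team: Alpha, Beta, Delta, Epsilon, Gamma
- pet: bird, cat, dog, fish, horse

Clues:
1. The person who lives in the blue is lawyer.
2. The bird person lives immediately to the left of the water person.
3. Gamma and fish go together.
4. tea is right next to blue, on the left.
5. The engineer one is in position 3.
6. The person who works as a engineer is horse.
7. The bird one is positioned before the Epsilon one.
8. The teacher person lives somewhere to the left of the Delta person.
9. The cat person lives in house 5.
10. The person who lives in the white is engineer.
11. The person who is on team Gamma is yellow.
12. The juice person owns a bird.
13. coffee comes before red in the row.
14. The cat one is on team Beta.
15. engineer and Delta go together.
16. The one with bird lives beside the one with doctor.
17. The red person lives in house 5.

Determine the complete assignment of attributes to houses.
Solution:

House | Drink | Color | Profession | Team | Pet
-----------------------------------------------
  1   | juice | green | teacher | Alpha | bird
  2   | water | yellow | doctor | Gamma | fish
  3   | tea | white | engineer | Delta | horse
  4   | coffee | blue | lawyer | Epsilon | dog
  5   | milk | red | artist | Beta | cat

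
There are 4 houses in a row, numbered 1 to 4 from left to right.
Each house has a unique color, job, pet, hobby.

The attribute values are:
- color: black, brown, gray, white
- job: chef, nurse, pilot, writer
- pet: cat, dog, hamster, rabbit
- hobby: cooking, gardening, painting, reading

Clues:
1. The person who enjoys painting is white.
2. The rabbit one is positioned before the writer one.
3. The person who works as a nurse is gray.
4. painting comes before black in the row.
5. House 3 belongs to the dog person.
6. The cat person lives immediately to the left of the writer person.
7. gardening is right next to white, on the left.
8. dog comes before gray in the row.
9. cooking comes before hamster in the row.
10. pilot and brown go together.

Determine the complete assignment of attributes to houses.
Solution:

House | Color | Job | Pet | Hobby
---------------------------------
  1   | brown | pilot | rabbit | gardening
  2   | white | chef | cat | painting
  3   | black | writer | dog | cooking
  4   | gray | nurse | hamster | reading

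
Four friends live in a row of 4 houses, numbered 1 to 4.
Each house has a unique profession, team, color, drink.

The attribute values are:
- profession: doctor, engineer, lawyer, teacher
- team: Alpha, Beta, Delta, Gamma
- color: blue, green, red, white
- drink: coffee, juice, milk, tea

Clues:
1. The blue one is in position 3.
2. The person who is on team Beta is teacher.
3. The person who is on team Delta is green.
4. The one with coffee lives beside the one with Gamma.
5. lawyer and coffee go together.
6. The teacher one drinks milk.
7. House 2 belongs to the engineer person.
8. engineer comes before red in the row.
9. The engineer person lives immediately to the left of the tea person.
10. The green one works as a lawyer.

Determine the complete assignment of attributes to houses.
Solution:

House | Profession | Team | Color | Drink
-----------------------------------------
  1   | lawyer | Delta | green | coffee
  2   | engineer | Gamma | white | juice
  3   | doctor | Alpha | blue | tea
  4   | teacher | Beta | red | milk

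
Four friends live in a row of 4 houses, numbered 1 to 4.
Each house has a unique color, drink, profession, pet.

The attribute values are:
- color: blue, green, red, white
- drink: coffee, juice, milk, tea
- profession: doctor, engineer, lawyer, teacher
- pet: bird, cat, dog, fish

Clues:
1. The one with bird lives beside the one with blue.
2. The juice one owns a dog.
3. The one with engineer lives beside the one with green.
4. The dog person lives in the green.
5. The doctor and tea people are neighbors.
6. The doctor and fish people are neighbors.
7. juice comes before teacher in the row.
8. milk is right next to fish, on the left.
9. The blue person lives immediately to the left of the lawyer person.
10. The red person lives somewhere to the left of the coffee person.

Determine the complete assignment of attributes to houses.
Solution:

House | Color | Drink | Profession | Pet
----------------------------------------
  1   | red | milk | doctor | bird
  2   | blue | tea | engineer | fish
  3   | green | juice | lawyer | dog
  4   | white | coffee | teacher | cat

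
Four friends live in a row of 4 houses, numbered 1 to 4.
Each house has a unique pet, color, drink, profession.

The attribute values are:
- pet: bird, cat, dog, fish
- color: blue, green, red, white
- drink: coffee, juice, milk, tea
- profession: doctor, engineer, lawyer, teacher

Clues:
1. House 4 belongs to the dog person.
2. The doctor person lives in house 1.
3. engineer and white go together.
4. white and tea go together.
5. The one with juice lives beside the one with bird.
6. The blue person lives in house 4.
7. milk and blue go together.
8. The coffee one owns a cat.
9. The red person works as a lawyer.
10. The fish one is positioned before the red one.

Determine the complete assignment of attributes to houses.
Solution:

House | Pet | Color | Drink | Profession
----------------------------------------
  1   | fish | green | juice | doctor
  2   | bird | white | tea | engineer
  3   | cat | red | coffee | lawyer
  4   | dog | blue | milk | teacher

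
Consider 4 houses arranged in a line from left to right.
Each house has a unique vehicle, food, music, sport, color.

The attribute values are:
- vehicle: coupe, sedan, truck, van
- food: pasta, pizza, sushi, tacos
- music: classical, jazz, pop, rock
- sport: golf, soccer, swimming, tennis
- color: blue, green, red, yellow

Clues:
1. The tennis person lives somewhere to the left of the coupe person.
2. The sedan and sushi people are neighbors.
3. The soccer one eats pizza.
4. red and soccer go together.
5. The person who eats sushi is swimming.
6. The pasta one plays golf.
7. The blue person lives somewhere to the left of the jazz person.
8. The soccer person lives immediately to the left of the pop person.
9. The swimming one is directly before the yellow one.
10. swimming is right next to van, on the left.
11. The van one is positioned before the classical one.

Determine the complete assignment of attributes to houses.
Solution:

House | Vehicle | Food | Music | Sport | Color
----------------------------------------------
  1   | sedan | pizza | rock | soccer | red
  2   | truck | sushi | pop | swimming | blue
  3   | van | tacos | jazz | tennis | yellow
  4   | coupe | pasta | classical | golf | green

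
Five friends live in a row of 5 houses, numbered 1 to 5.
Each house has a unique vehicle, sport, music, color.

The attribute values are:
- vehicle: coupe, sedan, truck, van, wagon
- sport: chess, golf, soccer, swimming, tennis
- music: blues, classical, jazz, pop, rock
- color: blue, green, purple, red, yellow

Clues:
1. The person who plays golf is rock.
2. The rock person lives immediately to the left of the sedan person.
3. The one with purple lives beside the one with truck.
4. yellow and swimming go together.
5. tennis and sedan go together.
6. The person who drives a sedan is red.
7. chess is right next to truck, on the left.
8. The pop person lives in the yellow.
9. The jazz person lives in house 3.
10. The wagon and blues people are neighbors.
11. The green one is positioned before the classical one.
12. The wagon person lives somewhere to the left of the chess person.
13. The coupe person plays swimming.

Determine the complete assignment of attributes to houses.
Solution:

House | Vehicle | Sport | Music | Color
---------------------------------------
  1   | wagon | golf | rock | green
  2   | sedan | tennis | blues | red
  3   | van | chess | jazz | purple
  4   | truck | soccer | classical | blue
  5   | coupe | swimming | pop | yellow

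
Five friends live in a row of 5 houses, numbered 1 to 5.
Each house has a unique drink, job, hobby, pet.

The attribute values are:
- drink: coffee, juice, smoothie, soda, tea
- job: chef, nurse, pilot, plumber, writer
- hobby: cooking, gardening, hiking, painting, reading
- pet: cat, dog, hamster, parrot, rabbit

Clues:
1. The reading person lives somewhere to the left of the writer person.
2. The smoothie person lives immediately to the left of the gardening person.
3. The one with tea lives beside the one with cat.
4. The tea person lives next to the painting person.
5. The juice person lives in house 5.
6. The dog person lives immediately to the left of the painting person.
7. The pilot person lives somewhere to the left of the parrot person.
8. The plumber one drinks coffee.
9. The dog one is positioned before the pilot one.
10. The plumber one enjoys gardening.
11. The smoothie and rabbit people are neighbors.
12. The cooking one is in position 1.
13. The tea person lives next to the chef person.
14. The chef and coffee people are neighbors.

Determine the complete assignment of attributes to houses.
Solution:

House | Drink | Job | Hobby | Pet
---------------------------------
  1   | tea | nurse | cooking | dog
  2   | smoothie | chef | painting | cat
  3   | coffee | plumber | gardening | rabbit
  4   | soda | pilot | reading | hamster
  5   | juice | writer | hiking | parrot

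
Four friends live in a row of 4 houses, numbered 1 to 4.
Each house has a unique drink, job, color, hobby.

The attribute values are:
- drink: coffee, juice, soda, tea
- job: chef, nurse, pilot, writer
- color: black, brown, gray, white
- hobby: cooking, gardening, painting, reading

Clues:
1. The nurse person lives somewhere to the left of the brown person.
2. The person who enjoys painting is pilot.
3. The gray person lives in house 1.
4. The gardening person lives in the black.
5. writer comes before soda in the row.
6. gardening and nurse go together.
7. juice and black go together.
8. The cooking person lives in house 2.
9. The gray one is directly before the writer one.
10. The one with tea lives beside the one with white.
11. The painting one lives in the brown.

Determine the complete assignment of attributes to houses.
Solution:

House | Drink | Job | Color | Hobby
-----------------------------------
  1   | tea | chef | gray | reading
  2   | coffee | writer | white | cooking
  3   | juice | nurse | black | gardening
  4   | soda | pilot | brown | painting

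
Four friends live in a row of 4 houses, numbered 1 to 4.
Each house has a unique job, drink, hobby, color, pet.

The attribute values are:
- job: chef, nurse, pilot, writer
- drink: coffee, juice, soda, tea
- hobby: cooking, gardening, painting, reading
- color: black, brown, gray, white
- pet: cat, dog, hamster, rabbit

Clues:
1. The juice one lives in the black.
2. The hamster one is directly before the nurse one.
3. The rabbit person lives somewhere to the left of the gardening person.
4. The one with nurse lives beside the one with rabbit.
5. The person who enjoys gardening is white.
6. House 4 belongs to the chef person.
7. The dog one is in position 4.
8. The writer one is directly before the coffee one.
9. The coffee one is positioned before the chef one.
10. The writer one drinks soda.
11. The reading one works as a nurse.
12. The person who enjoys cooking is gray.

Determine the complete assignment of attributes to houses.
Solution:

House | Job | Drink | Hobby | Color | Pet
-----------------------------------------
  1   | writer | soda | cooking | gray | hamster
  2   | nurse | coffee | reading | brown | cat
  3   | pilot | juice | painting | black | rabbit
  4   | chef | tea | gardening | white | dog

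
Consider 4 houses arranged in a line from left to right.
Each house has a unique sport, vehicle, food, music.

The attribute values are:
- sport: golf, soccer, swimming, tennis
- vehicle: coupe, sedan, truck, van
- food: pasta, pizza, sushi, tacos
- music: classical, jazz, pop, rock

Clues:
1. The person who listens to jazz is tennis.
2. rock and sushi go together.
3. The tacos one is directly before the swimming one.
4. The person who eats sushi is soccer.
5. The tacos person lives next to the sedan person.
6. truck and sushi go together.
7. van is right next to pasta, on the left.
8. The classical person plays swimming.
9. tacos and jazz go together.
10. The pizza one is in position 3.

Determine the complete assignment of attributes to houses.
Solution:

House | Sport | Vehicle | Food | Music
--------------------------------------
  1   | tennis | van | tacos | jazz
  2   | swimming | sedan | pasta | classical
  3   | golf | coupe | pizza | pop
  4   | soccer | truck | sushi | rock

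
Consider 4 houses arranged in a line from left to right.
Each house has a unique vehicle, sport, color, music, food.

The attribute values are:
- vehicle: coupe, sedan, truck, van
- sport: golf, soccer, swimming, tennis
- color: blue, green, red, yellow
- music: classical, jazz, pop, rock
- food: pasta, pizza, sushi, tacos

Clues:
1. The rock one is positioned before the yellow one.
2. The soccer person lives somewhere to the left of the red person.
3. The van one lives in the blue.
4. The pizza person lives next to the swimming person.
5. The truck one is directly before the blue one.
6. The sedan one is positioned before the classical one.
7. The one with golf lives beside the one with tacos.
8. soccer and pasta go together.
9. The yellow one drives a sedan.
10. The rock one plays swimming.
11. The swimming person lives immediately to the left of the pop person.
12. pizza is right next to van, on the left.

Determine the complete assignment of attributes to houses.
Solution:

House | Vehicle | Sport | Color | Music | Food
----------------------------------------------
  1   | truck | golf | green | jazz | pizza
  2   | van | swimming | blue | rock | tacos
  3   | sedan | soccer | yellow | pop | pasta
  4   | coupe | tennis | red | classical | sushi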